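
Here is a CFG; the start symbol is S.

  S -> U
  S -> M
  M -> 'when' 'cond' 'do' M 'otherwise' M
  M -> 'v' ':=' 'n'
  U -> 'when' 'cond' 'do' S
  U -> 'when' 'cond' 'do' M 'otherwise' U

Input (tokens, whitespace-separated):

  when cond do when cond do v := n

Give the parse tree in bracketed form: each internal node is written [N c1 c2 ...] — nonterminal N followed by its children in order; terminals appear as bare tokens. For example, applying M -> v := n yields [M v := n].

S
U
when cond do S
when cond do U
when cond do when cond do S
when cond do when cond do M
when cond do when cond do v := n

[S [U when cond do [S [U when cond do [S [M v := n]]]]]]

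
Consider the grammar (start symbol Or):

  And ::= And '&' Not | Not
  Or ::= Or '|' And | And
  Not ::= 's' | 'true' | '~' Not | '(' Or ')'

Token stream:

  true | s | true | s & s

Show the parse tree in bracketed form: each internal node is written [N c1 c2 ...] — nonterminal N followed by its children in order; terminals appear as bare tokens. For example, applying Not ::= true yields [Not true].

[Or [Or [Or [Or [And [Not true]]] | [And [Not s]]] | [And [Not true]]] | [And [And [Not s]] & [Not s]]]

Or
Or | And
Or | And | And
Or | And | And | And
And | And | And | And
Not | And | And | And
true | And | And | And
true | Not | And | And
true | s | And | And
true | s | Not | And
true | s | true | And
true | s | true | And & Not
true | s | true | Not & Not
true | s | true | s & Not
true | s | true | s & s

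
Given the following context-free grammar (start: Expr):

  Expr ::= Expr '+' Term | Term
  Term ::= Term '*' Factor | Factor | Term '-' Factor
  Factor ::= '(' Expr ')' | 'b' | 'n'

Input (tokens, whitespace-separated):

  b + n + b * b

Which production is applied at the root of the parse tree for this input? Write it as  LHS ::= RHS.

[Expr [Expr [Expr [Term [Factor b]]] + [Term [Factor n]]] + [Term [Term [Factor b]] * [Factor b]]]

Expr ::= Expr '+' Term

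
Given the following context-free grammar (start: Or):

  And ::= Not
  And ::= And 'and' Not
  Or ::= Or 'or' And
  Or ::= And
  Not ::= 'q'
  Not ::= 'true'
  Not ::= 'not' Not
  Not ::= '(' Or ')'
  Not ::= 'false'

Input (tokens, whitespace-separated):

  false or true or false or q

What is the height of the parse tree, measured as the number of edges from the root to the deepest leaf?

6

[Or [Or [Or [Or [And [Not false]]] or [And [Not true]]] or [And [Not false]]] or [And [Not q]]]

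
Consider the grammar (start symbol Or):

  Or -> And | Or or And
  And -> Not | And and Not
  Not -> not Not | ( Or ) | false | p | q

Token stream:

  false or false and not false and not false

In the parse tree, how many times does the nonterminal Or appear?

[Or [Or [And [Not false]]] or [And [And [And [Not false]] and [Not not [Not false]]] and [Not not [Not false]]]]

2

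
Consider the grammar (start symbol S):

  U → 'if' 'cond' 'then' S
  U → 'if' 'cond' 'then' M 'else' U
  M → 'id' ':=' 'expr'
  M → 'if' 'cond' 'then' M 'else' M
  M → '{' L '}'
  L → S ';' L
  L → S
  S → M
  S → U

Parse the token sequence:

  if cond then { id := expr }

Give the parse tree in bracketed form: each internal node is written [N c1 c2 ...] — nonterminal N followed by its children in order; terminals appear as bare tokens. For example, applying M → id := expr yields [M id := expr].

[S [U if cond then [S [M { [L [S [M id := expr]]] }]]]]

S
U
if cond then S
if cond then M
if cond then { L }
if cond then { S }
if cond then { M }
if cond then { id := expr }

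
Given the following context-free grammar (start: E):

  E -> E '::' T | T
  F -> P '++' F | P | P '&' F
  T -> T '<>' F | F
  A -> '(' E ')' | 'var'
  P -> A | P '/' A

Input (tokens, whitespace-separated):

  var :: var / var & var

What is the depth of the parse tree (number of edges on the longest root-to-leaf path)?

[E [E [T [F [P [A var]]]]] :: [T [F [P [P [A var]] / [A var]] & [F [P [A var]]]]]]

6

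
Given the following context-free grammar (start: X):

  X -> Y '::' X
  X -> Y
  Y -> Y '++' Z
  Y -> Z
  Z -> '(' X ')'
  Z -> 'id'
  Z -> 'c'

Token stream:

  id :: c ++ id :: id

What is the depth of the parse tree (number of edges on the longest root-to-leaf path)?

[X [Y [Z id]] :: [X [Y [Y [Z c]] ++ [Z id]] :: [X [Y [Z id]]]]]

5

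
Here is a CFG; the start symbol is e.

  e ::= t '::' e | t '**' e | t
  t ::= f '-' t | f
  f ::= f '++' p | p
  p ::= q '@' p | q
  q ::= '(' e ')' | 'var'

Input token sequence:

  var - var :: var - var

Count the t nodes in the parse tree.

[e [t [f [p [q var]]] - [t [f [p [q var]]]]] :: [e [t [f [p [q var]]] - [t [f [p [q var]]]]]]]

4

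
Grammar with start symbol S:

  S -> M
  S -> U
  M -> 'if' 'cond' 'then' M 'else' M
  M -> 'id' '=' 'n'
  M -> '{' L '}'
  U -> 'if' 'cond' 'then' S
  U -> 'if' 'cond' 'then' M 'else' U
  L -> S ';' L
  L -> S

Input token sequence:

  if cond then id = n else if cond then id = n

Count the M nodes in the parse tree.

[S [U if cond then [M id = n] else [U if cond then [S [M id = n]]]]]

2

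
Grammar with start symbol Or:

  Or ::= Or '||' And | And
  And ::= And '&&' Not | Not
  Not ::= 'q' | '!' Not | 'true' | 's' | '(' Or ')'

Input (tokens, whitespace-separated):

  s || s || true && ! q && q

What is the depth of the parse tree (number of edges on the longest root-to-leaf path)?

[Or [Or [Or [And [Not s]]] || [And [Not s]]] || [And [And [And [Not true]] && [Not ! [Not q]]] && [Not q]]]

5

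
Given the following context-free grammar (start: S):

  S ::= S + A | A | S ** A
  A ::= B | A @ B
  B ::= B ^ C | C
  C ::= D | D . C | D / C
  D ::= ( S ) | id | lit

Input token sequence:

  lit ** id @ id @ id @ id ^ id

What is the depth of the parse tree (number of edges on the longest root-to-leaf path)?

[S [S [A [B [C [D lit]]]]] ** [A [A [A [A [B [C [D id]]]] @ [B [C [D id]]]] @ [B [C [D id]]]] @ [B [B [C [D id]]] ^ [C [D id]]]]]

8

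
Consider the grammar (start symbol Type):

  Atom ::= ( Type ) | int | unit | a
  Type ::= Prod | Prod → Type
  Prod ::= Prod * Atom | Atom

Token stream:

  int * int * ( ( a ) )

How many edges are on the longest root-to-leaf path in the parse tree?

9

[Type [Prod [Prod [Prod [Atom int]] * [Atom int]] * [Atom ( [Type [Prod [Atom ( [Type [Prod [Atom a]]] )]]] )]]]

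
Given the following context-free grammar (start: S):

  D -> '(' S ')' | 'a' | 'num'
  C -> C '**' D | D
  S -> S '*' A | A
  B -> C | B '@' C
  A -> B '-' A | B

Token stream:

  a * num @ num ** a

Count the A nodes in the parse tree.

[S [S [A [B [C [D a]]]]] * [A [B [B [C [D num]]] @ [C [C [D num]] ** [D a]]]]]

2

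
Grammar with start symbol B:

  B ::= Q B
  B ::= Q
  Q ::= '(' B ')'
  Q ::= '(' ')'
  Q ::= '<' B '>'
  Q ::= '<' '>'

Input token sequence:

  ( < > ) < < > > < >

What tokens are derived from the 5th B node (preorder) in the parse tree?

< >

[B [Q ( [B [Q < >]] )] [B [Q < [B [Q < >]] >] [B [Q < >]]]]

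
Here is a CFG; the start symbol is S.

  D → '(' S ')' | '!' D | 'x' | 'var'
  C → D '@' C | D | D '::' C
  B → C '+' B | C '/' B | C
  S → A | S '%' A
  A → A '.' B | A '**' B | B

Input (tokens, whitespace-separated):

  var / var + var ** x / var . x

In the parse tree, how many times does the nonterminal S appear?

[S [A [A [A [B [C [D var]] / [B [C [D var]] + [B [C [D var]]]]]] ** [B [C [D x]] / [B [C [D var]]]]] . [B [C [D x]]]]]

1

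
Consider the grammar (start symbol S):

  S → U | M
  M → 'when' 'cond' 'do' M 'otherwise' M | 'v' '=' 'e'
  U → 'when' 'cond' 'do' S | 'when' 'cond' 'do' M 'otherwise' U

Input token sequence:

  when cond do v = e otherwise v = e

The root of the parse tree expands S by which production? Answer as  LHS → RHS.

[S [M when cond do [M v = e] otherwise [M v = e]]]

S → M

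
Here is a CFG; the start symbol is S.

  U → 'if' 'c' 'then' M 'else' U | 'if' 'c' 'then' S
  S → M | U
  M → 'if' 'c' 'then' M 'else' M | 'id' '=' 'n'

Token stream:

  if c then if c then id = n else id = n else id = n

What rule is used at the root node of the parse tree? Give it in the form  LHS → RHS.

[S [M if c then [M if c then [M id = n] else [M id = n]] else [M id = n]]]

S → M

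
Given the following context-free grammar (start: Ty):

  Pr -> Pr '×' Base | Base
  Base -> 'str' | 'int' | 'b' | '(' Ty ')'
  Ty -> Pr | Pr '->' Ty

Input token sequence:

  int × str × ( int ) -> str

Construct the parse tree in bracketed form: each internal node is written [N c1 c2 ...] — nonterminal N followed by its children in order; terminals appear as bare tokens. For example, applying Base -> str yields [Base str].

Ty
Pr -> Ty
Pr × Base -> Ty
Pr × Base × Base -> Ty
Base × Base × Base -> Ty
int × Base × Base -> Ty
int × str × Base -> Ty
int × str × ( Ty ) -> Ty
int × str × ( Pr ) -> Ty
int × str × ( Base ) -> Ty
int × str × ( int ) -> Ty
int × str × ( int ) -> Pr
int × str × ( int ) -> Base
int × str × ( int ) -> str

[Ty [Pr [Pr [Pr [Base int]] × [Base str]] × [Base ( [Ty [Pr [Base int]]] )]] -> [Ty [Pr [Base str]]]]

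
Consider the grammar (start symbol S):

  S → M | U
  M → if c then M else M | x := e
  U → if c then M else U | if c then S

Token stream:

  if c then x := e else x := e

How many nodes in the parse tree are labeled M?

3

[S [M if c then [M x := e] else [M x := e]]]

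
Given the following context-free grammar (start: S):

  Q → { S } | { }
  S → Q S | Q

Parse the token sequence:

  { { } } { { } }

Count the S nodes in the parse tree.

[S [Q { [S [Q { }]] }] [S [Q { [S [Q { }]] }]]]

4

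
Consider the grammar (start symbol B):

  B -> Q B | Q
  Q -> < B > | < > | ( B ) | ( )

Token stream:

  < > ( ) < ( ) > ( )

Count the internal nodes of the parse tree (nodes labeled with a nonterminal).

10

[B [Q < >] [B [Q ( )] [B [Q < [B [Q ( )]] >] [B [Q ( )]]]]]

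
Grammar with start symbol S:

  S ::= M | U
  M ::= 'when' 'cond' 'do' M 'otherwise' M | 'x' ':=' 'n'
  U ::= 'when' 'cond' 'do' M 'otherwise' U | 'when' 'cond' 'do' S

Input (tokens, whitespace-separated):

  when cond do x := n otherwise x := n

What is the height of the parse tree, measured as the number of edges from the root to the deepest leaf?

[S [M when cond do [M x := n] otherwise [M x := n]]]

3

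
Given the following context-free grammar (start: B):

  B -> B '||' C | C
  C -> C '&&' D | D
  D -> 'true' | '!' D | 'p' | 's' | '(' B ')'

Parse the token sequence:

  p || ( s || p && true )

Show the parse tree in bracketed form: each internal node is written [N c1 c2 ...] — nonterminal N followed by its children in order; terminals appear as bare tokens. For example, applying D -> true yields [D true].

B
B || C
C || C
D || C
p || C
p || D
p || ( B )
p || ( B || C )
p || ( C || C )
p || ( D || C )
p || ( s || C )
p || ( s || C && D )
p || ( s || D && D )
p || ( s || p && D )
p || ( s || p && true )

[B [B [C [D p]]] || [C [D ( [B [B [C [D s]]] || [C [C [D p]] && [D true]]] )]]]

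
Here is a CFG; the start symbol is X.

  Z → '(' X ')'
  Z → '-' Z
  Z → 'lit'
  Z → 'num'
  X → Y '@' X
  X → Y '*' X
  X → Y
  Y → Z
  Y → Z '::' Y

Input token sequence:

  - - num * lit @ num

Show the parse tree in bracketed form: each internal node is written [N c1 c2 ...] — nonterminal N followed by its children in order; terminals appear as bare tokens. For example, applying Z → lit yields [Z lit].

[X [Y [Z - [Z - [Z num]]]] * [X [Y [Z lit]] @ [X [Y [Z num]]]]]

X
Y * X
Z * X
- Z * X
- - Z * X
- - num * X
- - num * Y @ X
- - num * Z @ X
- - num * lit @ X
- - num * lit @ Y
- - num * lit @ Z
- - num * lit @ num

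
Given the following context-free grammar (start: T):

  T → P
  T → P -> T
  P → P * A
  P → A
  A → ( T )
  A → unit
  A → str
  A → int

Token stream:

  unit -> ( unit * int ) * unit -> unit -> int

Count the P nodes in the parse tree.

7

[T [P [A unit]] -> [T [P [P [A ( [T [P [P [A unit]] * [A int]]] )]] * [A unit]] -> [T [P [A unit]] -> [T [P [A int]]]]]]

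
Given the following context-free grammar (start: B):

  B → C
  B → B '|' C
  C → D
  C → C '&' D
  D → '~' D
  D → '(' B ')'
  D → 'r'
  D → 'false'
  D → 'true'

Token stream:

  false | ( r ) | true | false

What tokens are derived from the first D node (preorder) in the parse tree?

false

[B [B [B [B [C [D false]]] | [C [D ( [B [C [D r]]] )]]] | [C [D true]]] | [C [D false]]]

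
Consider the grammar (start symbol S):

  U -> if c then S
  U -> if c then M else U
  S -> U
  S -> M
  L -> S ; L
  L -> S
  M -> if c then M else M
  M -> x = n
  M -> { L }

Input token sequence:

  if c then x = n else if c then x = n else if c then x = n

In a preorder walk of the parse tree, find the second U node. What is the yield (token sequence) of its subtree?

[S [U if c then [M x = n] else [U if c then [M x = n] else [U if c then [S [M x = n]]]]]]

if c then x = n else if c then x = n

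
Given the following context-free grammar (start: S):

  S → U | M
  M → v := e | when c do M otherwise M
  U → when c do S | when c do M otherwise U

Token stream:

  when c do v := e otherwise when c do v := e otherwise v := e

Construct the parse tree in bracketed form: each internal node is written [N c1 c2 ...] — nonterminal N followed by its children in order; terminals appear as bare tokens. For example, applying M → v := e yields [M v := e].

[S [M when c do [M v := e] otherwise [M when c do [M v := e] otherwise [M v := e]]]]

S
M
when c do M otherwise M
when c do v := e otherwise M
when c do v := e otherwise when c do M otherwise M
when c do v := e otherwise when c do v := e otherwise M
when c do v := e otherwise when c do v := e otherwise v := e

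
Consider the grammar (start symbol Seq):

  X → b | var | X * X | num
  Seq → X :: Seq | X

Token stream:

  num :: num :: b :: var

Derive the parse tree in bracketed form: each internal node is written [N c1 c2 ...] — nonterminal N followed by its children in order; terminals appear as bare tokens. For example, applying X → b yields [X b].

[Seq [X num] :: [Seq [X num] :: [Seq [X b] :: [Seq [X var]]]]]

Seq
X :: Seq
num :: Seq
num :: X :: Seq
num :: num :: Seq
num :: num :: X :: Seq
num :: num :: b :: Seq
num :: num :: b :: X
num :: num :: b :: var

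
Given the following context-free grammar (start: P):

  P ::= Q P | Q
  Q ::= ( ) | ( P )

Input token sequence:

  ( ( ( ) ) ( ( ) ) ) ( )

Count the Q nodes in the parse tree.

[P [Q ( [P [Q ( [P [Q ( )]] )] [P [Q ( [P [Q ( )]] )]]] )] [P [Q ( )]]]

6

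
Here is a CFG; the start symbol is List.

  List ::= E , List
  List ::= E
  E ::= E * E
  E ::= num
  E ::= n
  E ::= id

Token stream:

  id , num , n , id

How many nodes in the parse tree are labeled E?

4

[List [E id] , [List [E num] , [List [E n] , [List [E id]]]]]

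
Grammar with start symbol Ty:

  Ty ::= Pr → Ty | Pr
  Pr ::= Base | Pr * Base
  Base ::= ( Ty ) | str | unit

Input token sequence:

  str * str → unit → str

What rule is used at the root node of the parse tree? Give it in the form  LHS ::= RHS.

Ty ::= Pr → Ty

[Ty [Pr [Pr [Base str]] * [Base str]] → [Ty [Pr [Base unit]] → [Ty [Pr [Base str]]]]]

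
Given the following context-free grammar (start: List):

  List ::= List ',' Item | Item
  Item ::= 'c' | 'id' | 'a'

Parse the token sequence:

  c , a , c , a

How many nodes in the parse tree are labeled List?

[List [List [List [List [Item c]] , [Item a]] , [Item c]] , [Item a]]

4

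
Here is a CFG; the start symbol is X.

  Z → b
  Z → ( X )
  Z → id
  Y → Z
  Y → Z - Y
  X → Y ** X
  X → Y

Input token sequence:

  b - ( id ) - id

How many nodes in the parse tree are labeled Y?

[X [Y [Z b] - [Y [Z ( [X [Y [Z id]]] )] - [Y [Z id]]]]]

4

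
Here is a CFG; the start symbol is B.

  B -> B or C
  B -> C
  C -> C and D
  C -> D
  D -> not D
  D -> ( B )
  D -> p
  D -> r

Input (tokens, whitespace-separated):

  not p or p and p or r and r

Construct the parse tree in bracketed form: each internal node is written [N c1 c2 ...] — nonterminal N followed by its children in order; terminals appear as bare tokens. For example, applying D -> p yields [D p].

[B [B [B [C [D not [D p]]]] or [C [C [D p]] and [D p]]] or [C [C [D r]] and [D r]]]

B
B or C
B or C or C
C or C or C
D or C or C
not D or C or C
not p or C or C
not p or C and D or C
not p or D and D or C
not p or p and D or C
not p or p and p or C
not p or p and p or C and D
not p or p and p or D and D
not p or p and p or r and D
not p or p and p or r and r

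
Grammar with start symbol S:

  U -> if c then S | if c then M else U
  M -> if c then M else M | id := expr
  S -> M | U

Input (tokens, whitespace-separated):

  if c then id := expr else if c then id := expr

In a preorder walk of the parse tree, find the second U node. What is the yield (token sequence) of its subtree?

[S [U if c then [M id := expr] else [U if c then [S [M id := expr]]]]]

if c then id := expr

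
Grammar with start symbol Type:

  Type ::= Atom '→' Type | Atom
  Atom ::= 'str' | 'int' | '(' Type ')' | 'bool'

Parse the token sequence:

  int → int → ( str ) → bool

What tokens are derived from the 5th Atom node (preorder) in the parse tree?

bool

[Type [Atom int] → [Type [Atom int] → [Type [Atom ( [Type [Atom str]] )] → [Type [Atom bool]]]]]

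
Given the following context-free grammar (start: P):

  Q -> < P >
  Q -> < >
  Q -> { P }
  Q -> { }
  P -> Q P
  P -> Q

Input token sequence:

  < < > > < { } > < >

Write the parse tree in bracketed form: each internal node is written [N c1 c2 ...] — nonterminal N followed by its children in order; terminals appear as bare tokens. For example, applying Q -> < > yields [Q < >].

P
Q P
< P > P
< Q > P
< < > > P
< < > > Q P
< < > > < P > P
< < > > < Q > P
< < > > < { } > P
< < > > < { } > Q
< < > > < { } > < >

[P [Q < [P [Q < >]] >] [P [Q < [P [Q { }]] >] [P [Q < >]]]]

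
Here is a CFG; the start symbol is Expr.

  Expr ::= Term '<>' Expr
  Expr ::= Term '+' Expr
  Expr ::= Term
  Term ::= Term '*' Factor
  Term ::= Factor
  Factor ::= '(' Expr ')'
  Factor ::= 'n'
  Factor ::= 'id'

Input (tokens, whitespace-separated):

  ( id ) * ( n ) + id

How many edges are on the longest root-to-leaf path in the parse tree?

[Expr [Term [Term [Factor ( [Expr [Term [Factor id]]] )]] * [Factor ( [Expr [Term [Factor n]]] )]] + [Expr [Term [Factor id]]]]

7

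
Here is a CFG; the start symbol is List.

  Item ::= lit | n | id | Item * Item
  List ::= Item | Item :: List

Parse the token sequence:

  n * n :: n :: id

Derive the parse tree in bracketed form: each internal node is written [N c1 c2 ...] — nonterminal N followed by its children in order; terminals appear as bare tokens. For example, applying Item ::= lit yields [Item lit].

[List [Item [Item n] * [Item n]] :: [List [Item n] :: [List [Item id]]]]

List
Item :: List
Item * Item :: List
n * Item :: List
n * n :: List
n * n :: Item :: List
n * n :: n :: List
n * n :: n :: Item
n * n :: n :: id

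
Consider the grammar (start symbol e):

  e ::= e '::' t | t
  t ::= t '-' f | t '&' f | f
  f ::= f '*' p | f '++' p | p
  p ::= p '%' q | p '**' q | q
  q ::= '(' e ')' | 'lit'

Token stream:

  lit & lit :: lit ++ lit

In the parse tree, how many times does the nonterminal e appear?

2

[e [e [t [t [f [p [q lit]]]] & [f [p [q lit]]]]] :: [t [f [f [p [q lit]]] ++ [p [q lit]]]]]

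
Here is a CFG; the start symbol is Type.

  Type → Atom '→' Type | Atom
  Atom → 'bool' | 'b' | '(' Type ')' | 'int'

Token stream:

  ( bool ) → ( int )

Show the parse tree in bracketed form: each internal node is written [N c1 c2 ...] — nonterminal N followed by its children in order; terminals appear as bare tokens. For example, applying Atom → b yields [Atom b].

Type
Atom → Type
( Type ) → Type
( Atom ) → Type
( bool ) → Type
( bool ) → Atom
( bool ) → ( Type )
( bool ) → ( Atom )
( bool ) → ( int )

[Type [Atom ( [Type [Atom bool]] )] → [Type [Atom ( [Type [Atom int]] )]]]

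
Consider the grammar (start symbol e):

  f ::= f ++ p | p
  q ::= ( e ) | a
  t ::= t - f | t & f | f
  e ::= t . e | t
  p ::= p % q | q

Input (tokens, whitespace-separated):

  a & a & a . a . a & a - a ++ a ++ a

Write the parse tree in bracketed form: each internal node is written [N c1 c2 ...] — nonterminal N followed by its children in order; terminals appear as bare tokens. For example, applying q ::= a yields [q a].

[e [t [t [t [f [p [q a]]]] & [f [p [q a]]]] & [f [p [q a]]]] . [e [t [f [p [q a]]]] . [e [t [t [t [f [p [q a]]]] & [f [p [q a]]]] - [f [f [f [p [q a]]] ++ [p [q a]]] ++ [p [q a]]]]]]]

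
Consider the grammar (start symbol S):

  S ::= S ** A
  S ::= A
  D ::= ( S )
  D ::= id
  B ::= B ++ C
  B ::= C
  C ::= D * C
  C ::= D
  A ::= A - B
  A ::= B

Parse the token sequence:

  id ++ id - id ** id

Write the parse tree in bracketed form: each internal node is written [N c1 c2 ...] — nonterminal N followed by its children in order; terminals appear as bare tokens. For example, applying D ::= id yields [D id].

[S [S [A [A [B [B [C [D id]]] ++ [C [D id]]]] - [B [C [D id]]]]] ** [A [B [C [D id]]]]]

S
S ** A
A ** A
A - B ** A
B - B ** A
B ++ C - B ** A
C ++ C - B ** A
D ++ C - B ** A
id ++ C - B ** A
id ++ D - B ** A
id ++ id - B ** A
id ++ id - C ** A
id ++ id - D ** A
id ++ id - id ** A
id ++ id - id ** B
id ++ id - id ** C
id ++ id - id ** D
id ++ id - id ** id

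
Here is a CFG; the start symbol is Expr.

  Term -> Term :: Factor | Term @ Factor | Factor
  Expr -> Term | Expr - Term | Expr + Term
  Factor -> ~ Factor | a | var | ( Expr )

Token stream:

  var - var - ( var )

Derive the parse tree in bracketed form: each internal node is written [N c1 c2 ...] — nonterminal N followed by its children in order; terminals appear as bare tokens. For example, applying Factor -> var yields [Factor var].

Expr
Expr - Term
Expr - Term - Term
Term - Term - Term
Factor - Term - Term
var - Term - Term
var - Factor - Term
var - var - Term
var - var - Factor
var - var - ( Expr )
var - var - ( Term )
var - var - ( Factor )
var - var - ( var )

[Expr [Expr [Expr [Term [Factor var]]] - [Term [Factor var]]] - [Term [Factor ( [Expr [Term [Factor var]]] )]]]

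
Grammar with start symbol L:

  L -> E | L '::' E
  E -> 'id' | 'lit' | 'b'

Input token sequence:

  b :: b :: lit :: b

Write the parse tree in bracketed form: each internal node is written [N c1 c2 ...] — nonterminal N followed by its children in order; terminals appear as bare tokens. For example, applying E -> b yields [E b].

[L [L [L [L [E b]] :: [E b]] :: [E lit]] :: [E b]]

L
L :: E
L :: E :: E
L :: E :: E :: E
E :: E :: E :: E
b :: E :: E :: E
b :: b :: E :: E
b :: b :: lit :: E
b :: b :: lit :: b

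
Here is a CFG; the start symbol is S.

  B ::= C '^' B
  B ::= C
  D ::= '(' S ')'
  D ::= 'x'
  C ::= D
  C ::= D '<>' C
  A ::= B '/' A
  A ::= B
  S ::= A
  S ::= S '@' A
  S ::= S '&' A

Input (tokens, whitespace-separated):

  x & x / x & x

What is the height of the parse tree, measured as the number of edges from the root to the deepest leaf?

7

[S [S [S [A [B [C [D x]]]]] & [A [B [C [D x]]] / [A [B [C [D x]]]]]] & [A [B [C [D x]]]]]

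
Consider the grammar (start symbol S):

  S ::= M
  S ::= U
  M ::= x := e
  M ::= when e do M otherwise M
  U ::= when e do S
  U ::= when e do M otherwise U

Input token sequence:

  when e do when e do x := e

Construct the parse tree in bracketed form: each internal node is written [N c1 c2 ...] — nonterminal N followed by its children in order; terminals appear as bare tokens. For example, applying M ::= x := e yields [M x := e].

S
U
when e do S
when e do U
when e do when e do S
when e do when e do M
when e do when e do x := e

[S [U when e do [S [U when e do [S [M x := e]]]]]]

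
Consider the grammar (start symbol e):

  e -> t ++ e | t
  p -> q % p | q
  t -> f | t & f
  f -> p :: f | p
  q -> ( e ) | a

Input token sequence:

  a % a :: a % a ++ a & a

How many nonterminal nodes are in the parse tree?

21

[e [t [f [p [q a] % [p [q a]]] :: [f [p [q a] % [p [q a]]]]]] ++ [e [t [t [f [p [q a]]]] & [f [p [q a]]]]]]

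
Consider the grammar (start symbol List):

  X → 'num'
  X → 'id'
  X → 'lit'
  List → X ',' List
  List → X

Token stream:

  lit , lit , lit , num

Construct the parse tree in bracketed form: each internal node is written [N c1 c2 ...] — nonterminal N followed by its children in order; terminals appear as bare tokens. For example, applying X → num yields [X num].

List
X , List
lit , List
lit , X , List
lit , lit , List
lit , lit , X , List
lit , lit , lit , List
lit , lit , lit , X
lit , lit , lit , num

[List [X lit] , [List [X lit] , [List [X lit] , [List [X num]]]]]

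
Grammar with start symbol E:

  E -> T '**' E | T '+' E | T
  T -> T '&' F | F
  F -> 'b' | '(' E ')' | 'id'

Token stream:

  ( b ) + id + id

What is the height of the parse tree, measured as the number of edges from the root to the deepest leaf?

6

[E [T [F ( [E [T [F b]]] )]] + [E [T [F id]] + [E [T [F id]]]]]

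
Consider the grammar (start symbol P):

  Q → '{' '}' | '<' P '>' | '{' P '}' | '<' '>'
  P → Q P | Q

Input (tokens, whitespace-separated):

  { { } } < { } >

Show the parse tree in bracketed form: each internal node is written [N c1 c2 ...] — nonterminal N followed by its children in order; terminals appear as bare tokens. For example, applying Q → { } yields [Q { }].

[P [Q { [P [Q { }]] }] [P [Q < [P [Q { }]] >]]]

P
Q P
{ P } P
{ Q } P
{ { } } P
{ { } } Q
{ { } } < P >
{ { } } < Q >
{ { } } < { } >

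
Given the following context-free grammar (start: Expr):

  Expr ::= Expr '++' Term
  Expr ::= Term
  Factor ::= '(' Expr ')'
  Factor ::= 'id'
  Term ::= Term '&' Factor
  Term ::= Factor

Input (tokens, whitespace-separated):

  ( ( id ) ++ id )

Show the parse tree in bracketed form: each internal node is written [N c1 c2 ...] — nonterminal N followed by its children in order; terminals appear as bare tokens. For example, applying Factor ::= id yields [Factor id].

Expr
Term
Factor
( Expr )
( Expr ++ Term )
( Term ++ Term )
( Factor ++ Term )
( ( Expr ) ++ Term )
( ( Term ) ++ Term )
( ( Factor ) ++ Term )
( ( id ) ++ Term )
( ( id ) ++ Factor )
( ( id ) ++ id )

[Expr [Term [Factor ( [Expr [Expr [Term [Factor ( [Expr [Term [Factor id]]] )]]] ++ [Term [Factor id]]] )]]]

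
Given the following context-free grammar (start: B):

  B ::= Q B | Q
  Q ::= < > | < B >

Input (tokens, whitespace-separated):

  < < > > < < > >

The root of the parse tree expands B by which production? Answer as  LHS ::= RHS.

B ::= Q B

[B [Q < [B [Q < >]] >] [B [Q < [B [Q < >]] >]]]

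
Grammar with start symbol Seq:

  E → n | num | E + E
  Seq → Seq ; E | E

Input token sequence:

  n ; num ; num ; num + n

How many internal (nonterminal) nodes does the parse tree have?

[Seq [Seq [Seq [Seq [E n]] ; [E num]] ; [E num]] ; [E [E num] + [E n]]]

10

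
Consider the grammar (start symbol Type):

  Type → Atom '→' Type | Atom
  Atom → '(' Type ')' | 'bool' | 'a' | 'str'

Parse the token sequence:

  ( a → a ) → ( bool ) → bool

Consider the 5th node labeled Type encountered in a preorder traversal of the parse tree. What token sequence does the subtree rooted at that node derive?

[Type [Atom ( [Type [Atom a] → [Type [Atom a]]] )] → [Type [Atom ( [Type [Atom bool]] )] → [Type [Atom bool]]]]

bool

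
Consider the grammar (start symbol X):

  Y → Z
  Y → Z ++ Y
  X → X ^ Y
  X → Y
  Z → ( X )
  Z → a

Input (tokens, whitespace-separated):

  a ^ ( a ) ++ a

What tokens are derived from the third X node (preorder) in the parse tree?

a

[X [X [Y [Z a]]] ^ [Y [Z ( [X [Y [Z a]]] )] ++ [Y [Z a]]]]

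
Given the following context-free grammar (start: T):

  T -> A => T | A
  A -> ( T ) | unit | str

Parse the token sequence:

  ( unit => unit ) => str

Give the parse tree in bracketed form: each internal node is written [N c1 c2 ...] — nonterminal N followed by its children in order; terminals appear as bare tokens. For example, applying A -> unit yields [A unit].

T
A => T
( T ) => T
( A => T ) => T
( unit => T ) => T
( unit => A ) => T
( unit => unit ) => T
( unit => unit ) => A
( unit => unit ) => str

[T [A ( [T [A unit] => [T [A unit]]] )] => [T [A str]]]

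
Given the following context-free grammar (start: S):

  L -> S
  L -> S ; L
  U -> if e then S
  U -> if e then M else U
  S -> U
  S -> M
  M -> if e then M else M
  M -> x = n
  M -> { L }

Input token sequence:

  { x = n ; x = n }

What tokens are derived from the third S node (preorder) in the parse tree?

[S [M { [L [S [M x = n]] ; [L [S [M x = n]]]] }]]

x = n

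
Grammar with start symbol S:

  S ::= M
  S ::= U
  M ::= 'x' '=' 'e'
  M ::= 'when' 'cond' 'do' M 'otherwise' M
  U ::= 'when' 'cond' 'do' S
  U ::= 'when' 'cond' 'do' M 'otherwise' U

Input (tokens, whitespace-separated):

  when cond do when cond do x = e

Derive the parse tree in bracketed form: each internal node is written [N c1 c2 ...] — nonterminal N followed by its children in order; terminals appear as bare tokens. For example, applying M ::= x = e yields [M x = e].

[S [U when cond do [S [U when cond do [S [M x = e]]]]]]

S
U
when cond do S
when cond do U
when cond do when cond do S
when cond do when cond do M
when cond do when cond do x = e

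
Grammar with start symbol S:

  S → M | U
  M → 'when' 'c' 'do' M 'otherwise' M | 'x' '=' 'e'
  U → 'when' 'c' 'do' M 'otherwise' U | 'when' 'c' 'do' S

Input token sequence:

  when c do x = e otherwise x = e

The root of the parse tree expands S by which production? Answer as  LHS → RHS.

[S [M when c do [M x = e] otherwise [M x = e]]]

S → M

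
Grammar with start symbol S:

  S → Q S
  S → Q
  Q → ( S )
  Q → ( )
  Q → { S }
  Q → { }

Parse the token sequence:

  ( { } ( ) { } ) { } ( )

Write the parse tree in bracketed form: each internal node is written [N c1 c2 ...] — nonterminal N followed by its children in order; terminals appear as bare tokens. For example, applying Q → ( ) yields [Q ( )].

[S [Q ( [S [Q { }] [S [Q ( )] [S [Q { }]]]] )] [S [Q { }] [S [Q ( )]]]]

S
Q S
( S ) S
( Q S ) S
( { } S ) S
( { } Q S ) S
( { } ( ) S ) S
( { } ( ) Q ) S
( { } ( ) { } ) S
( { } ( ) { } ) Q S
( { } ( ) { } ) { } S
( { } ( ) { } ) { } Q
( { } ( ) { } ) { } ( )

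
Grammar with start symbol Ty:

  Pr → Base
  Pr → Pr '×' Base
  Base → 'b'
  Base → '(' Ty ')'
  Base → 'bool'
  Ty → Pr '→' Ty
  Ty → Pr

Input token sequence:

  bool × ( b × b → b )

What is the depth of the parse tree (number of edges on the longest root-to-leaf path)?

[Ty [Pr [Pr [Base bool]] × [Base ( [Ty [Pr [Pr [Base b]] × [Base b]] → [Ty [Pr [Base b]]]] )]]]

7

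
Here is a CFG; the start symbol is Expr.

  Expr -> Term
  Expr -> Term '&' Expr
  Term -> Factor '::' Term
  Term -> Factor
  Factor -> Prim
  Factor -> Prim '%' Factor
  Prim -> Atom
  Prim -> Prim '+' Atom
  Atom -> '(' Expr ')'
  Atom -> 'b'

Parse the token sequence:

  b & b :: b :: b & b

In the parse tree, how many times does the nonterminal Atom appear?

[Expr [Term [Factor [Prim [Atom b]]]] & [Expr [Term [Factor [Prim [Atom b]]] :: [Term [Factor [Prim [Atom b]]] :: [Term [Factor [Prim [Atom b]]]]]] & [Expr [Term [Factor [Prim [Atom b]]]]]]]

5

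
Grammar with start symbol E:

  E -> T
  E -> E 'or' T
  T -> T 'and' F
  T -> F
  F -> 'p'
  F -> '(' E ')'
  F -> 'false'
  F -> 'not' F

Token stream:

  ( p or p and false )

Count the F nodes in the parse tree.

4

[E [T [F ( [E [E [T [F p]]] or [T [T [F p]] and [F false]]] )]]]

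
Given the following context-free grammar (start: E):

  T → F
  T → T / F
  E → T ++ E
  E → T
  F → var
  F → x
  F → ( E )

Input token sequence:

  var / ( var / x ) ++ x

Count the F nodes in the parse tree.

[E [T [T [F var]] / [F ( [E [T [T [F var]] / [F x]]] )]] ++ [E [T [F x]]]]

5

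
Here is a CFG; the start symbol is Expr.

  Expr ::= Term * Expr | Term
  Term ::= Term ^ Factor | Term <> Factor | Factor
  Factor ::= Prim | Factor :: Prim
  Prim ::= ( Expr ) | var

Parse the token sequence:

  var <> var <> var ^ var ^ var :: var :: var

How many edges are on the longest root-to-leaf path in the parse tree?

8

[Expr [Term [Term [Term [Term [Term [Factor [Prim var]]] <> [Factor [Prim var]]] <> [Factor [Prim var]]] ^ [Factor [Prim var]]] ^ [Factor [Factor [Factor [Prim var]] :: [Prim var]] :: [Prim var]]]]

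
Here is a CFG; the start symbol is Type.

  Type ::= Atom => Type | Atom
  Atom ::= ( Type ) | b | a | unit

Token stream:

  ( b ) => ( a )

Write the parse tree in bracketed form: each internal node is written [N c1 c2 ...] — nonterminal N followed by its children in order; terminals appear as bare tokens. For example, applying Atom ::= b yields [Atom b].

Type
Atom => Type
( Type ) => Type
( Atom ) => Type
( b ) => Type
( b ) => Atom
( b ) => ( Type )
( b ) => ( Atom )
( b ) => ( a )

[Type [Atom ( [Type [Atom b]] )] => [Type [Atom ( [Type [Atom a]] )]]]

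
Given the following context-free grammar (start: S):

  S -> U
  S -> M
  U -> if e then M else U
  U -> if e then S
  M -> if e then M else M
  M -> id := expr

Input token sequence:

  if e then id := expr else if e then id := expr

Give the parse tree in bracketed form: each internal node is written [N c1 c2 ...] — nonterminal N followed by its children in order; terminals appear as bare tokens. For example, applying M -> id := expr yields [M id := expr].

[S [U if e then [M id := expr] else [U if e then [S [M id := expr]]]]]

S
U
if e then M else U
if e then id := expr else U
if e then id := expr else if e then S
if e then id := expr else if e then M
if e then id := expr else if e then id := expr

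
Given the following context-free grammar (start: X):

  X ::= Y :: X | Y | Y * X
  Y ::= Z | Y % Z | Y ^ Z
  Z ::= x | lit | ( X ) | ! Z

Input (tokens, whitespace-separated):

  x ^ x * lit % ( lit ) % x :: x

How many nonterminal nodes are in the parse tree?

18

[X [Y [Y [Z x]] ^ [Z x]] * [X [Y [Y [Y [Z lit]] % [Z ( [X [Y [Z lit]]] )]] % [Z x]] :: [X [Y [Z x]]]]]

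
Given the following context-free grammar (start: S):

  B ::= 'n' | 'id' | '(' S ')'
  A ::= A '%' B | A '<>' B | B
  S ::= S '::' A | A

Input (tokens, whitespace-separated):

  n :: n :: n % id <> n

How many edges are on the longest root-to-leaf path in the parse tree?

[S [S [S [A [B n]]] :: [A [B n]]] :: [A [A [A [B n]] % [B id]] <> [B n]]]

5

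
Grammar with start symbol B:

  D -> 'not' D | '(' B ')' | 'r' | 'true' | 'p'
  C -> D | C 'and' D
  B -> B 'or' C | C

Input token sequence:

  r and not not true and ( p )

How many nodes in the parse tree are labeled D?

6

[B [C [C [C [D r]] and [D not [D not [D true]]]] and [D ( [B [C [D p]]] )]]]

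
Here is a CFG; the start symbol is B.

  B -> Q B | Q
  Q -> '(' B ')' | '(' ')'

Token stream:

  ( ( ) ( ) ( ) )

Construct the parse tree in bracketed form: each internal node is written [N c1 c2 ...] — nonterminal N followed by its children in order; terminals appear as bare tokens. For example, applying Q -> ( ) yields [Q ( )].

B
Q
( B )
( Q B )
( ( ) B )
( ( ) Q B )
( ( ) ( ) B )
( ( ) ( ) Q )
( ( ) ( ) ( ) )

[B [Q ( [B [Q ( )] [B [Q ( )] [B [Q ( )]]]] )]]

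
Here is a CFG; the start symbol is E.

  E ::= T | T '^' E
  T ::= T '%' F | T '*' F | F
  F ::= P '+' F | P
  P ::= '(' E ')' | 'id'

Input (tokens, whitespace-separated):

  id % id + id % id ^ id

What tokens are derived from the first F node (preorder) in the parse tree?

[E [T [T [T [F [P id]]] % [F [P id] + [F [P id]]]] % [F [P id]]] ^ [E [T [F [P id]]]]]

id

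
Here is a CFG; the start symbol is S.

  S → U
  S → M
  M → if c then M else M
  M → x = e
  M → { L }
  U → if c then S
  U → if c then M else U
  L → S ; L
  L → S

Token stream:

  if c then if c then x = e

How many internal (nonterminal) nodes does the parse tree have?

[S [U if c then [S [U if c then [S [M x = e]]]]]]

6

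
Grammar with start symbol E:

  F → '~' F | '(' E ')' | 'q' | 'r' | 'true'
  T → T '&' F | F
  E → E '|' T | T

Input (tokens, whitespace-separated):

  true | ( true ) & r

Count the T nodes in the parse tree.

[E [E [T [F true]]] | [T [T [F ( [E [T [F true]]] )]] & [F r]]]

4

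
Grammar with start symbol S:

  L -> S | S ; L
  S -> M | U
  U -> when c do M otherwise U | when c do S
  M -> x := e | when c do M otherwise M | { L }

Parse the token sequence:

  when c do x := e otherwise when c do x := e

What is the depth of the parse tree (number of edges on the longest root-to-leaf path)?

5

[S [U when c do [M x := e] otherwise [U when c do [S [M x := e]]]]]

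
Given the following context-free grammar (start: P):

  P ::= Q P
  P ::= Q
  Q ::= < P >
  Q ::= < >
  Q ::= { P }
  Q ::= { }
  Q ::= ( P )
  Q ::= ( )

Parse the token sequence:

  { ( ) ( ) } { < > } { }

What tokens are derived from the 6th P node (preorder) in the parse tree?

{ }

[P [Q { [P [Q ( )] [P [Q ( )]]] }] [P [Q { [P [Q < >]] }] [P [Q { }]]]]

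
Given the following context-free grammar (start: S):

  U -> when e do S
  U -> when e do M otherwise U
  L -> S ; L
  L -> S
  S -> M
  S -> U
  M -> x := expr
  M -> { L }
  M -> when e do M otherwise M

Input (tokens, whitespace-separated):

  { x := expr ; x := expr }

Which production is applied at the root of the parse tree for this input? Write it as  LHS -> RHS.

S -> M

[S [M { [L [S [M x := expr]] ; [L [S [M x := expr]]]] }]]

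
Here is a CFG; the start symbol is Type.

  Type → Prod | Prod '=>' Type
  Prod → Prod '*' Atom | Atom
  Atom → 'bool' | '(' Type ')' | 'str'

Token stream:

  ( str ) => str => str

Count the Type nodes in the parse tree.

[Type [Prod [Atom ( [Type [Prod [Atom str]]] )]] => [Type [Prod [Atom str]] => [Type [Prod [Atom str]]]]]

4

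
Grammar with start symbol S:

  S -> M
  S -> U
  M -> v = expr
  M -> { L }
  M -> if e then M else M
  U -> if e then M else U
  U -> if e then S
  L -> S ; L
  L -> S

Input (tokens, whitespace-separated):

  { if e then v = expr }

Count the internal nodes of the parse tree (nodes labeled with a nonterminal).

7

[S [M { [L [S [U if e then [S [M v = expr]]]]] }]]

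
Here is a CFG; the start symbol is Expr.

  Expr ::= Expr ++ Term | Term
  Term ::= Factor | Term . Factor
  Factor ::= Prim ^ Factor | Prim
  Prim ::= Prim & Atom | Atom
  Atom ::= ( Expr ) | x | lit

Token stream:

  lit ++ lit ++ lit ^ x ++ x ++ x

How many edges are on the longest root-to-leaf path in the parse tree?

9

[Expr [Expr [Expr [Expr [Expr [Term [Factor [Prim [Atom lit]]]]] ++ [Term [Factor [Prim [Atom lit]]]]] ++ [Term [Factor [Prim [Atom lit]] ^ [Factor [Prim [Atom x]]]]]] ++ [Term [Factor [Prim [Atom x]]]]] ++ [Term [Factor [Prim [Atom x]]]]]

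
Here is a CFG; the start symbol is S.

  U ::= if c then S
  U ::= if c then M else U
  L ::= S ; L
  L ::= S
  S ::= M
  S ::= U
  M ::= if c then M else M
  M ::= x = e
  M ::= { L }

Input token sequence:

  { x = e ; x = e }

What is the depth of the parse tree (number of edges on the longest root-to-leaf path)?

6

[S [M { [L [S [M x = e]] ; [L [S [M x = e]]]] }]]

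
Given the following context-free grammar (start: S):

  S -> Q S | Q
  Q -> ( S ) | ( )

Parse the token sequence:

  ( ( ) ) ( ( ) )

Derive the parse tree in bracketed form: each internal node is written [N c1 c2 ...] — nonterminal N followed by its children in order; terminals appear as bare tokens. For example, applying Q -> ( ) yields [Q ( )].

S
Q S
( S ) S
( Q ) S
( ( ) ) S
( ( ) ) Q
( ( ) ) ( S )
( ( ) ) ( Q )
( ( ) ) ( ( ) )

[S [Q ( [S [Q ( )]] )] [S [Q ( [S [Q ( )]] )]]]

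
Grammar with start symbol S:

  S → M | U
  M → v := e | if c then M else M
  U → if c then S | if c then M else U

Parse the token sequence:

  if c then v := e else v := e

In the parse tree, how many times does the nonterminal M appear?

[S [M if c then [M v := e] else [M v := e]]]

3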